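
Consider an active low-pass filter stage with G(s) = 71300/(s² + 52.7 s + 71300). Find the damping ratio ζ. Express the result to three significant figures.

ζ ≈ 0.0987

Matching coefficients with s² + 2ζω_n s + ω_n² gives ω_n² = 71300 ⇒ ω_n = 267 rad/s, and ζ = 52.7/(2ω_n) = 0.0987.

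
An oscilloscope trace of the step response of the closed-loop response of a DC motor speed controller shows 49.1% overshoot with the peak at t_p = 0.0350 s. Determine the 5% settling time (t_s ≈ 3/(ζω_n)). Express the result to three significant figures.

From the overshoot, ζ = −ln(OS)/√(π²+ln²(OS)) = 0.221.
t_p = π/ω_d ⇒ ω_d = 89.8 rad/s; then ω_n = ω_d/√(1−ζ²) = 92.0 rad/s.
t_s ≈ 3/(ζω_n) = 3/(0.221·92.0) = 0.148 s.

t_s ≈ 0.148 s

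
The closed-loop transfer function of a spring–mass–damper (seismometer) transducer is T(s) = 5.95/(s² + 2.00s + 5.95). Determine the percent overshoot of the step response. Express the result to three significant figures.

Matching coefficients with s² + 2ζω_n s + ω_n² gives ω_n² = 5.95 ⇒ ω_n = 2.44 rad/s, and ζ = 2.00/(2ω_n) = 0.410.
%OS = 100 e^{−πζ/√(1−ζ²)} with ζ = 0.410 gives 24.4%.

%OS ≈ 24.4%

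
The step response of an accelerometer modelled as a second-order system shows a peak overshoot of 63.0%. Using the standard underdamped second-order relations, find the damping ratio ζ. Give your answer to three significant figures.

ζ ≈ 0.146

From %OS = 100·exp(−πζ/√(1−ζ²)), invert to get ζ = −ln(OS)/√(π² + ln²(OS)) with OS = 0.630.
−ln 0.630 = 0.4620, so ζ = 0.4620/√(π² + 0.2135) = 0.146.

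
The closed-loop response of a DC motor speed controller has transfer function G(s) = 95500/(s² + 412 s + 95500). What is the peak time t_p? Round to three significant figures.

Matching coefficients with s² + 2ζω_n s + ω_n² gives ω_n² = 95500 ⇒ ω_n = 309 rad/s, and ζ = 412/(2ω_n) = 0.667.
The damped frequency ω_d = ω_n√(1−ζ²) = 230 rad/s. Then t_p = π/ω_d = 0.0136 s.

t_p ≈ 0.0136 s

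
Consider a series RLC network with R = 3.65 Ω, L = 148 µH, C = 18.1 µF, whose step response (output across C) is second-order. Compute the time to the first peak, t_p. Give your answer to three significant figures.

For a series RLC circuit (capacitor voltage as output), ω_n = 1/√(LC) = 1/√(148 µH · 18.1 µF) = 19300 rad/s.
ζ = (R/2)·√(C/L) = (3.65/2)·√(18.1 µF/148 µH) = 0.638.
ω_d = ω_n√(1−ζ²) = 14900 rad/s. t_p = π/ω_d = 0.000211 s.

t_p ≈ 0.000211 s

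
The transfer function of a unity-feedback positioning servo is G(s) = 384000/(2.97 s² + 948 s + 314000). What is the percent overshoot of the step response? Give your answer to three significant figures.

%OS ≈ 17.0%

Dividing through by 2.97: denominator becomes s² + 319.2 s + 105700.
So ω_n = √105700 = 325 rad/s and ζ = 319.2/(2·325) = 0.491.
Overshoot: exp(−π·0.491/√(1−0.491²)) = 0.170, i.e. 17.0%.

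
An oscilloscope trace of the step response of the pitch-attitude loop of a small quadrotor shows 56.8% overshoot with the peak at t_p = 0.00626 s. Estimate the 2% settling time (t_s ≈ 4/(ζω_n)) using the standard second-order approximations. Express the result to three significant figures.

t_s ≈ 0.0443 s

ζ from %OS: ζ = |ln 0.568|/√(π²+ln²0.568) = 0.177.
From t_p = π/ω_d, ω_d = π/0.00626 = 502 rad/s, so ω_n = ω_d/√(1−ζ²) = 510 rad/s.
t_s ≈ 4/(ζω_n) = 4/(0.177·510) = 0.0443 s.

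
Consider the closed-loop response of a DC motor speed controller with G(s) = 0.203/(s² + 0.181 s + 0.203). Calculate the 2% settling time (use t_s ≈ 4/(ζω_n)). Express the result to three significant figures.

t_s ≈ 44.2 s

Comparing the denominator to s² + 2ζω_n s + ω_n²: ω_n = √0.203 = 0.451 rad/s, and 2ζω_n = 0.181 so ζ = 0.181/(2·0.451) = 0.201.
t_s ≈ 4/(ζω_n) = 4/(0.201·0.451) = 44.2 s.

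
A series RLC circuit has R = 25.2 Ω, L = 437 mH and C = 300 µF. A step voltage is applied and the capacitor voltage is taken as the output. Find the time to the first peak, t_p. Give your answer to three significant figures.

t_p ≈ 0.0381 s

For a series RLC circuit (capacitor voltage as output), ω_n = 1/√(LC) = 1/√(437 mH · 300 µF) = 87.3 rad/s.
ζ = (R/2)·√(C/L) = (25.2/2)·√(300 µF/437 mH) = 0.330.
ω_d = ω_n√(1−ζ²) = 82.4 rad/s. t_p = π/ω_d = 0.0381 s.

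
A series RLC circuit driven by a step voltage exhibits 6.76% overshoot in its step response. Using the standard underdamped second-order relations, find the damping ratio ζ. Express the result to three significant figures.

ζ ≈ 0.651

ζ = −ln(OS)/√(π² + (ln OS)²). With OS = 0.0676, ln OS = −2.694 and ζ = 2.694/4.139 = 0.651.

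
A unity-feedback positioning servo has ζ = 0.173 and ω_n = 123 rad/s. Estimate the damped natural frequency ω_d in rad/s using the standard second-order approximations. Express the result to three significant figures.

ω_d ≈ 121 rad/s

ω_d = ω_n√(1−ζ²) = 123·√0.970 = 121 rad/s.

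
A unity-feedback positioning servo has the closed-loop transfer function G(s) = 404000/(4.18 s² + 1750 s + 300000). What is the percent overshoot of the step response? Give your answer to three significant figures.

%OS ≈ 1.96%

Dividing through by 4.18: denominator becomes s² + 418.7 s + 71770.
So ω_n = √71770 = 268 rad/s and ζ = 418.7/(2·268) = 0.781.
%OS = 100·exp(−πζ/√(1−ζ²)) = 1.96%.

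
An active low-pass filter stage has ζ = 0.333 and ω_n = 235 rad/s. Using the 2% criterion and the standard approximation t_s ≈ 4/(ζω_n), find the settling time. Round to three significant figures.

t_s ≈ 4/(ζω_n) = 4/(0.333 × 235) = 0.0511 s.

t_s ≈ 0.0511 s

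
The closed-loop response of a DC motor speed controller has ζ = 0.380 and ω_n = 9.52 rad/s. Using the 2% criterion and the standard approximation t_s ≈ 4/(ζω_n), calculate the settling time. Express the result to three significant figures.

t_s ≈ 4/(ζω_n) = 4/(0.380 × 9.52) = 1.11 s.

t_s ≈ 1.11 s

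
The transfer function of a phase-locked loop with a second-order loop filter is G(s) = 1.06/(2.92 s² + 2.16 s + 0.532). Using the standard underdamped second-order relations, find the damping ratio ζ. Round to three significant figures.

Dividing through by 2.92: denominator becomes s² + 0.7397 s + 0.1822.
So ω_n = √0.1822 = 0.427 rad/s and ζ = 0.7397/(2·0.427) = 0.867.

ζ ≈ 0.867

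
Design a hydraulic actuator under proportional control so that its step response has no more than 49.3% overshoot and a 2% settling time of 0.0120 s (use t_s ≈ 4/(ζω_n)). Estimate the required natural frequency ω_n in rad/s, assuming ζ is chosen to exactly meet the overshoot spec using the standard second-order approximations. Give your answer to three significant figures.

ζ = −ln(OS)/√(π² + (ln OS)²). With OS = 0.493, ln OS = −0.7072 and ζ = 0.7072/3.220 = 0.220.
From t_s ≈ 4/(ζω_n): ω_n = 4/(ζ·t_s) = 4/(0.220·0.0120) = 1520 rad/s.

ω_n ≈ 1520 rad/s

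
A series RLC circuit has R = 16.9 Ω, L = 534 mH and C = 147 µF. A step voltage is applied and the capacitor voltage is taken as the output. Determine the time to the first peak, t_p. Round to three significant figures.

t_p ≈ 0.0281 s

For a series RLC circuit (capacitor voltage as output), ω_n = 1/√(LC) = 1/√(534 mH · 147 µF) = 113 rad/s.
ζ = (R/2)·√(C/L) = (16.9/2)·√(147 µF/534 mH) = 0.140.
ω_d = 113·√(1 − 0.140²) = 112 rad/s. t_p = π/ω_d = 0.0281 s.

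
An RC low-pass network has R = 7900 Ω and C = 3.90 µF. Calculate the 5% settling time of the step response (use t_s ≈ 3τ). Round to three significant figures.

τ = RC = 7900 × 3.90 µF = 0.0308 s.
t_s ≈ 3τ = 0.0924 s.

t_s ≈ 0.0924 s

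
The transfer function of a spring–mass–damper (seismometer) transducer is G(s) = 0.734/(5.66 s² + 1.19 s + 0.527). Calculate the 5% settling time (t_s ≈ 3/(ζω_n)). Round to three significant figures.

t_s ≈ 28.5 s

Dividing through by 5.66: denominator becomes s² + 0.2102 s + 0.09311.
So ω_n = √0.09311 = 0.305 rad/s and ζ = 0.2102/(2·0.305) = 0.345.
t_s ≈ 3/(ζω_n) = 28.5 s.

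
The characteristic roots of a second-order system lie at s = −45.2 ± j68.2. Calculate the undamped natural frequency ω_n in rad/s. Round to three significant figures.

The poles are at −σ ± jω_d with σ = 45.2 and ω_d = 68.2, so ω_n = √(σ²+ω_d²) = 81.8 rad/s and ζ = σ/ω_n = 0.552.

ω_n ≈ 81.8 rad/s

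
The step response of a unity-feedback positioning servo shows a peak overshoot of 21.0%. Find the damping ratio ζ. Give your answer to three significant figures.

From %OS = 100·exp(−πζ/√(1−ζ²)), invert to get ζ = −ln(OS)/√(π² + ln²(OS)) with OS = 0.210.
−ln 0.210 = 1.561, so ζ = 1.561/√(π² + 2.436) = 0.445.

ζ ≈ 0.445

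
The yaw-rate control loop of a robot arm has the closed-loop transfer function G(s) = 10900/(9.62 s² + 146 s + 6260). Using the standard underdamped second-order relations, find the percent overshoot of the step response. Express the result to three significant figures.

Dividing through by 9.62: denominator becomes s² + 15.18 s + 650.7.
So ω_n = √650.7 = 25.5 rad/s and ζ = 15.18/(2·25.5) = 0.297.
%OS = 100·exp(−πζ/√(1−ζ²)) = 37.6%.

%OS ≈ 37.6%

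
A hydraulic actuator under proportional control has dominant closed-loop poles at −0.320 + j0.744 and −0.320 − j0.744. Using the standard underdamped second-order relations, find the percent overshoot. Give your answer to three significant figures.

%OS ≈ 25.9%

|pole| = ω_n = √(0.320² + 0.744²) = 0.810 rad/s; ζ = cos θ = σ/ω_n = 0.395.
%OS = 100·exp(−πζ/√(1−ζ²)) = 25.9%.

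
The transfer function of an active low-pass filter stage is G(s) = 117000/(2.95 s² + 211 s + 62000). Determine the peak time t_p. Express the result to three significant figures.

t_p ≈ 0.0224 s

Dividing through by 2.95: denominator becomes s² + 71.53 s + 21020.
So ω_n = √21020 = 145 rad/s and ζ = 71.53/(2·145) = 0.247.
ω_d = 145·√(1 − 0.247²) = 140 rad/s. t_p = π/ω_d = 0.0224 s.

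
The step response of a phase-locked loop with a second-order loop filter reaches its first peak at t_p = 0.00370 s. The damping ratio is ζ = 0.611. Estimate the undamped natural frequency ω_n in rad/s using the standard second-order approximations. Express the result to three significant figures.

ω_n ≈ 1070 rad/s

Peak time t_p = π/ω_d, so ω_d = π/t_p = π/0.00370 = 849 rad/s.
ω_n = ω_d/√(1−ζ²) = 849/√0.627 = 1070 rad/s.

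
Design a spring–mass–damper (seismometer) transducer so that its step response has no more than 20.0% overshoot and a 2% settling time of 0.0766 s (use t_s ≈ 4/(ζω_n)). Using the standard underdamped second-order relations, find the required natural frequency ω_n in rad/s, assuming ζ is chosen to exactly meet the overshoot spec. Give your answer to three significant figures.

ω_n ≈ 115 rad/s

Inverting the overshoot relation: ζ = |ln 0.200|/√(π² + ln²0.200) = 0.456.
Then ω_n = 4/(ζ t_s) = 4/(0.456 × 0.0766) = 115 rad/s.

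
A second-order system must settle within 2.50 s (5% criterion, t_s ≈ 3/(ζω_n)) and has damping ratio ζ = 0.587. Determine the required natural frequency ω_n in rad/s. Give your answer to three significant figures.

Rearranging t_s ≈ 3/(ζω_n) gives ω_n = 3/(ζ·t_s) = 3/(0.587 × 2.50) = 2.04 rad/s.

ω_n ≈ 2.04 rad/s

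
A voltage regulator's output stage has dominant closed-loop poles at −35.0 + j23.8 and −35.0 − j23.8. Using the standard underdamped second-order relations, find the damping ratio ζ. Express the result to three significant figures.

With σ = 35.0, ω_d = 23.8: ω_n = √(σ²+ω_d²) = 42.3 rad/s, ζ = σ/ω_n = 0.827.

ζ ≈ 0.827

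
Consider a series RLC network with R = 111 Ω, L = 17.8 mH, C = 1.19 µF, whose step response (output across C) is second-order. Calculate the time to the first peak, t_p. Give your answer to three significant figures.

For a series RLC circuit (capacitor voltage as output), ω_n = 1/√(LC) = 1/√(17.8 mH · 1.19 µF) = 6870 rad/s.
ζ = (R/2)·√(C/L) = (111/2)·√(1.19 µF/17.8 mH) = 0.454.
The damped frequency ω_d = ω_n√(1−ζ²) = 6120 rad/s. t_p = π/ω_d = 0.000513 s.

t_p ≈ 0.000513 s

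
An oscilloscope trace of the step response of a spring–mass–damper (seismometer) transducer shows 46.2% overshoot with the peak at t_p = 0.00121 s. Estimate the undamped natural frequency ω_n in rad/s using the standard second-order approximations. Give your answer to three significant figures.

The overshoot fixes ζ = −ln(OS)/√(π²+ln²(OS)) = 0.239.
From t_p = π/ω_d, ω_d = π/0.00121 = 2600 rad/s, so ω_n = ω_d/√(1−ζ²) = 2670 rad/s.

ω_n ≈ 2670 rad/s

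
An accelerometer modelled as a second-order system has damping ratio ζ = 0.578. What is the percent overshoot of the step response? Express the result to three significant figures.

%OS ≈ 10.8%

For an underdamped second-order system, %OS = 100·exp(−πζ/√(1−ζ²)).
πζ/√(1−ζ²) = π·0.578/√(1−0.334) = 2.225, so %OS = 100·e^(−2.225) = 10.8%.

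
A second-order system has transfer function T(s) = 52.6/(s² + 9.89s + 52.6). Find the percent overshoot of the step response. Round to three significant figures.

Matching coefficients with s² + 2ζω_n s + ω_n² gives ω_n² = 52.6 ⇒ ω_n = 7.25 rad/s, and ζ = 9.89/(2ω_n) = 0.682.
Overshoot: exp(−π·0.682/√(1−0.682²)) = 0.0535, i.e. 5.35%.

%OS ≈ 5.35%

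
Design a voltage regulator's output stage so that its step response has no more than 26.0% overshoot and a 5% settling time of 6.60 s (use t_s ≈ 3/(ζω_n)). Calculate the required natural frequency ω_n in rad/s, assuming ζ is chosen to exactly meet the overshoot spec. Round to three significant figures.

From %OS = 100·exp(−πζ/√(1−ζ²)), invert to get ζ = −ln(OS)/√(π² + ln²(OS)) with OS = 0.260.
−ln 0.260 = 1.347, so ζ = 1.347/√(π² + 1.815) = 0.394.
Then ω_n = 3/(ζ t_s) = 3/(0.394 × 6.60) = 1.15 rad/s.

ω_n ≈ 1.15 rad/s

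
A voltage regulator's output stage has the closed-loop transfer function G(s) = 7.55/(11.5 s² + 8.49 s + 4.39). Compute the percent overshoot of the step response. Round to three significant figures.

%OS ≈ 9.63%

Dividing through by 11.5: denominator becomes s² + 0.7383 s + 0.3817.
So ω_n = √0.3817 = 0.618 rad/s and ζ = 0.7383/(2·0.618) = 0.597.
Overshoot: exp(−π·0.597/√(1−0.597²)) = 0.0963, i.e. 9.63%.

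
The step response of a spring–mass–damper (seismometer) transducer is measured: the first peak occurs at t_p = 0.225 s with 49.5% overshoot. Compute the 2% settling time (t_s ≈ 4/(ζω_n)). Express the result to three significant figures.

From the overshoot, ζ = −ln(OS)/√(π²+ln²(OS)) = 0.218.
t_p = π/ω_d ⇒ ω_d = 14.0 rad/s; then ω_n = ω_d/√(1−ζ²) = 14.3 rad/s.
t_s ≈ 4/(ζω_n) = 4/(0.218·14.3) = 1.28 s.

t_s ≈ 1.28 s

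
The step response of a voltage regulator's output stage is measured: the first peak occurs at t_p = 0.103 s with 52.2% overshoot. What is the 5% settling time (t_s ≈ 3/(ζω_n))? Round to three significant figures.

ζ from %OS: ζ = |ln 0.522|/√(π²+ln²0.522) = 0.203.
t_p = π/ω_d ⇒ ω_d = 30.5 rad/s; then ω_n = ω_d/√(1−ζ²) = 31.1 rad/s.
t_s ≈ 3/(ζω_n) = 3/(0.203·31.1) = 0.475 s.

t_s ≈ 0.475 s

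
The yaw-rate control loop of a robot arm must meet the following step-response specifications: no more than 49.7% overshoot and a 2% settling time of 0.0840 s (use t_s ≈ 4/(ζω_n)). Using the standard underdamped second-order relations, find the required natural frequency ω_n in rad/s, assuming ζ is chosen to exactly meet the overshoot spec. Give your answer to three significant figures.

ω_n ≈ 219 rad/s

Inverting the overshoot relation: ζ = |ln 0.497|/√(π² + ln²0.497) = 0.217.
Then ω_n = 4/(ζ t_s) = 4/(0.217 × 0.0840) = 219 rad/s.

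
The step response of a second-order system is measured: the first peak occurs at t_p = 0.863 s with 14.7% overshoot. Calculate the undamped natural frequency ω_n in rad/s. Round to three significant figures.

ω_n ≈ 4.26 rad/s

The overshoot fixes ζ = −ln(OS)/√(π²+ln²(OS)) = 0.521.
From t_p = π/ω_d, ω_d = π/0.863 = 3.64 rad/s, so ω_n = ω_d/√(1−ζ²) = 4.26 rad/s.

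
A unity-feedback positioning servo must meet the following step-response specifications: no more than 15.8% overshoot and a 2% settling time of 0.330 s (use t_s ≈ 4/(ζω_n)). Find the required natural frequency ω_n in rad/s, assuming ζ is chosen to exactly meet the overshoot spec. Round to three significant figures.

ω_n ≈ 23.9 rad/s

Inverting the overshoot relation: ζ = |ln 0.158|/√(π² + ln²0.158) = 0.506.
From t_s ≈ 4/(ζω_n): ω_n = 4/(ζ·t_s) = 4/(0.506·0.330) = 23.9 rad/s.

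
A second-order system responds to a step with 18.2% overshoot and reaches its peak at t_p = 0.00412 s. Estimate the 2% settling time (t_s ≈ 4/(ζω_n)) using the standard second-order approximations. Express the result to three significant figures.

t_s ≈ 0.00967 s

ζ from %OS: ζ = |ln 0.182|/√(π²+ln²0.182) = 0.477.
t_p = π/ω_d ⇒ ω_d = 763 rad/s; then ω_n = ω_d/√(1−ζ²) = 867 rad/s.
t_s ≈ 4/(ζω_n) = 4/(0.477·867) = 0.00967 s.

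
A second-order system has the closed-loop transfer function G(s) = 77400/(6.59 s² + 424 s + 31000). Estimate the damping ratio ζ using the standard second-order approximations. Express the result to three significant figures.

ζ ≈ 0.469

Dividing through by 6.59: denominator becomes s² + 64.34 s + 4704.
So ω_n = √4704 = 68.6 rad/s and ζ = 64.34/(2·68.6) = 0.469.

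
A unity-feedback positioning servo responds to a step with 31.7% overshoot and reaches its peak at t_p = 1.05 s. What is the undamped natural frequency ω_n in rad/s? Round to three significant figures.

ζ from %OS: ζ = |ln 0.317|/√(π²+ln²0.317) = 0.343.
From t_p = π/ω_d, ω_d = π/1.05 = 2.99 rad/s, so ω_n = ω_d/√(1−ζ²) = 3.19 rad/s.

ω_n ≈ 3.19 rad/s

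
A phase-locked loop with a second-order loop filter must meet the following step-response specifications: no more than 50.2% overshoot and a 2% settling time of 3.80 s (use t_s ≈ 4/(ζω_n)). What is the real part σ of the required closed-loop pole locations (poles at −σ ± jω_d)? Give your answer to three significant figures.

σ ≈ 1.05

The settling-time spec alone fixes σ = ζω_n = 4/t_s = 4/3.80 = 1.05.
(Overshoot then fixes ζ = 0.214 and hence ω_d = σ·√(1−ζ²)/ζ = 4.80 rad/s.)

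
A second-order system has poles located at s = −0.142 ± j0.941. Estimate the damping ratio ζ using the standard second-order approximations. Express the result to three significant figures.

ζ ≈ 0.149

With σ = 0.142, ω_d = 0.941: ω_n = √(σ²+ω_d²) = 0.952 rad/s, ζ = σ/ω_n = 0.149.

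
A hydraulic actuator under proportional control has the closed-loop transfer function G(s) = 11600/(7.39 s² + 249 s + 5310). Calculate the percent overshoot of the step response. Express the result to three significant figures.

%OS ≈ 7.90%

Dividing through by 7.39: denominator becomes s² + 33.69 s + 718.5.
So ω_n = √718.5 = 26.8 rad/s and ζ = 33.69/(2·26.8) = 0.628.
%OS = 100·exp(−πζ/√(1−ζ²)) = 7.90%.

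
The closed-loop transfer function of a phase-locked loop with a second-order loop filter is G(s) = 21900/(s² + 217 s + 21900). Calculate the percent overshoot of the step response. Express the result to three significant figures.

%OS ≈ 3.38%

ω_n = √21900 = 148 rad/s; ζ = 217/(2·148) = 0.733.
%OS = 100·exp(−πζ/√(1−ζ²)) = 3.38%.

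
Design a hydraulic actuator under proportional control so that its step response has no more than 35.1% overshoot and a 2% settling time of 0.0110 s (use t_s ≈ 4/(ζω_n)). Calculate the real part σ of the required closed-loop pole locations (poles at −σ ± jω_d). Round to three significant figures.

σ ≈ 364

The settling-time spec alone fixes σ = ζω_n = 4/t_s = 4/0.0110 = 364.
(Overshoot then fixes ζ = 0.316 and hence ω_d = σ·√(1−ζ²)/ζ = 1090 rad/s.)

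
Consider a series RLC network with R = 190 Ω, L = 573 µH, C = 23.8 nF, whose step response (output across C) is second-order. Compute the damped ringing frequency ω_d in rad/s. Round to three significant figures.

ω_d ≈ 214000 rad/s

For a series RLC circuit (capacitor voltage as output), ω_n = 1/√(LC) = 1/√(573 µH · 23.8 nF) = 271000 rad/s.
ζ = (R/2)·√(C/L) = (190/2)·√(23.8 nF/573 µH) = 0.612.
ω_d = 271000·√(1 − 0.612²) = 214000 rad/s.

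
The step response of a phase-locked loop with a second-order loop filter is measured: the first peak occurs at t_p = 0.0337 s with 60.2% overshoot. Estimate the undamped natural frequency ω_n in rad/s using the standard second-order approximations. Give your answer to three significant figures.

ω_n ≈ 94.4 rad/s

ζ from %OS: ζ = |ln 0.602|/√(π²+ln²0.602) = 0.159.
t_p = π/ω_d ⇒ ω_d = 93.2 rad/s; then ω_n = ω_d/√(1−ζ²) = 94.4 rad/s.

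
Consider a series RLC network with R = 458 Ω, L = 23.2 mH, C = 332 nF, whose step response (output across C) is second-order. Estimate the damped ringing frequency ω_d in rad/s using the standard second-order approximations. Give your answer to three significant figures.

ω_d ≈ 5690 rad/s

For a series RLC circuit (capacitor voltage as output), ω_n = 1/√(LC) = 1/√(23.2 mH · 332 nF) = 11400 rad/s.
ζ = (R/2)·√(C/L) = (458/2)·√(332 nF/23.2 mH) = 0.866.
ω_d = ω_n√(1−ζ²) = 5690 rad/s.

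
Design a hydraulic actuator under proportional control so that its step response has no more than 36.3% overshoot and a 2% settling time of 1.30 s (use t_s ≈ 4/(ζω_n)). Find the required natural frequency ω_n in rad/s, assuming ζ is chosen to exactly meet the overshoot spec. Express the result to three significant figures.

ζ = −ln(OS)/√(π² + (ln OS)²). With OS = 0.363, ln OS = −1.013 and ζ = 1.013/3.301 = 0.307.
From t_s ≈ 4/(ζω_n): ω_n = 4/(ζ·t_s) = 4/(0.307·1.30) = 10.0 rad/s.

ω_n ≈ 10.0 rad/s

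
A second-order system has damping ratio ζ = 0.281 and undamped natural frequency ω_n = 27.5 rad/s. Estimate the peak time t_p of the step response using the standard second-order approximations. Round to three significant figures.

The damped frequency is ω_d = ω_n√(1−ζ²) = 27.5·√(1−0.0790) = 26.4 rad/s.
Peak time t_p = π/ω_d = π/26.4 = 0.119 s.

t_p ≈ 0.119 s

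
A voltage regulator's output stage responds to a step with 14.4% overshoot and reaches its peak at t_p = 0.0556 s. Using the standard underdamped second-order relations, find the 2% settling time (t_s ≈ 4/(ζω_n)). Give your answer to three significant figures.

From the overshoot, ζ = −ln(OS)/√(π²+ln²(OS)) = 0.525.
From t_p = π/ω_d, ω_d = π/0.0556 = 56.5 rad/s, so ω_n = ω_d/√(1−ζ²) = 66.4 rad/s.
t_s ≈ 4/(ζω_n) = 4/(0.525·66.4) = 0.115 s.

t_s ≈ 0.115 s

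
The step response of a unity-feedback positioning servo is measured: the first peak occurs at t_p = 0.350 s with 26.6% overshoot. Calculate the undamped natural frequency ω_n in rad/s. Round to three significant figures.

The overshoot fixes ζ = −ln(OS)/√(π²+ln²(OS)) = 0.388.
From t_p = π/ω_d, ω_d = π/0.350 = 8.98 rad/s, so ω_n = ω_d/√(1−ζ²) = 9.74 rad/s.

ω_n ≈ 9.74 rad/s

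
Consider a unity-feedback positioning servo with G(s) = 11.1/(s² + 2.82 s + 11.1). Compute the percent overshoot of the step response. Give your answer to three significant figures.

%OS ≈ 23.1%

Comparing the denominator to s² + 2ζω_n s + ω_n²: ω_n = √11.1 = 3.33 rad/s, and 2ζω_n = 2.82 so ζ = 2.82/(2·3.33) = 0.423.
Overshoot: exp(−π·0.423/√(1−0.423²)) = 0.231, i.e. 23.1%.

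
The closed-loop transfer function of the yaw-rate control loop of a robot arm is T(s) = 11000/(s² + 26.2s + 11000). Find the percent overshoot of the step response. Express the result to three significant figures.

ω_n = √11000 = 105 rad/s; ζ = 26.2/(2·105) = 0.125.
%OS = 100 e^{−πζ/√(1−ζ²)} with ζ = 0.125 gives 67.3%.

%OS ≈ 67.3%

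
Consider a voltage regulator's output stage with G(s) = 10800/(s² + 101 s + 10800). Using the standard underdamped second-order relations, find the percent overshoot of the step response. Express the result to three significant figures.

%OS ≈ 17.4%

ω_n = √10800 = 104 rad/s; ζ = 101/(2·104) = 0.486.
%OS = 100·exp(−πζ/√(1−ζ²)) = 17.4%.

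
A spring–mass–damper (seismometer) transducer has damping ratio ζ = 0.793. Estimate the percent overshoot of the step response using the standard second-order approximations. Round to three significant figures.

%OS ≈ 1.68%

For an underdamped second-order system, %OS = 100·exp(−πζ/√(1−ζ²)).
πζ/√(1−ζ²) = π·0.793/√(1−0.629) = 4.089, so %OS = 100·e^(−4.089) = 1.68%.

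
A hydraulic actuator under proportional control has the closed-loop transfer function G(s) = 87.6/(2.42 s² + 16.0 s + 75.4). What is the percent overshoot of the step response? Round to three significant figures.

%OS ≈ 9.94%

Dividing through by 2.42: denominator becomes s² + 6.612 s + 31.16.
So ω_n = √31.16 = 5.58 rad/s and ζ = 6.612/(2·5.58) = 0.592.
%OS = 100 e^{−πζ/√(1−ζ²)} with ζ = 0.592 gives 9.94%.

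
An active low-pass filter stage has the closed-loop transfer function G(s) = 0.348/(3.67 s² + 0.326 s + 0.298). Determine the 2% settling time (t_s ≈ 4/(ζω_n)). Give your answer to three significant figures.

t_s ≈ 90.1 s

Dividing through by 3.67: denominator becomes s² + 0.08883 s + 0.08120.
So ω_n = √0.08120 = 0.285 rad/s and ζ = 0.08883/(2·0.285) = 0.156.
t_s ≈ 4/(ζω_n) = 90.1 s.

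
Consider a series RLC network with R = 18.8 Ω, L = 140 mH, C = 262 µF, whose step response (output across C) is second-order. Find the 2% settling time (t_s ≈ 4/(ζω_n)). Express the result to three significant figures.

For a series RLC circuit (capacitor voltage as output), ω_n = 1/√(LC) = 1/√(140 mH · 262 µF) = 165 rad/s.
ζ = (R/2)·√(C/L) = (18.8/2)·√(262 µF/140 mH) = 0.407.
t_s ≈ 4/(ζω_n) = 0.0596 s.

t_s ≈ 0.0596 s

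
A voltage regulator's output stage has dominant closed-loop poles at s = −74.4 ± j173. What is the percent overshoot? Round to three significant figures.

%OS ≈ 25.9%

|pole| = ω_n = √(74.4² + 173²) = 188 rad/s; ζ = cos θ = σ/ω_n = 0.395.
%OS = 100 e^{−πζ/√(1−ζ²)} with ζ = 0.395 gives 25.9%.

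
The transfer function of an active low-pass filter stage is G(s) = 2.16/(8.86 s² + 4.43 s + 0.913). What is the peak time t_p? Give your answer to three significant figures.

Dividing through by 8.86: denominator becomes s² + 0.5000 s + 0.1030.
So ω_n = √0.1030 = 0.321 rad/s and ζ = 0.5000/(2·0.321) = 0.779.
ω_d = ω_n√(1−ζ²) = 0.201 rad/s. t_p = π/ω_d = 15.6 s.

t_p ≈ 15.6 s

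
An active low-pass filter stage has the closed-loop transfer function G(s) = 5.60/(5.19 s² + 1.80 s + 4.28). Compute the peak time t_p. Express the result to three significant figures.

t_p ≈ 3.52 s

Dividing through by 5.19: denominator becomes s² + 0.3468 s + 0.8247.
So ω_n = √0.8247 = 0.908 rad/s and ζ = 0.3468/(2·0.908) = 0.191.
ω_d = ω_n√(1−ζ²) = 0.891 rad/s. t_p = π/ω_d = 3.52 s.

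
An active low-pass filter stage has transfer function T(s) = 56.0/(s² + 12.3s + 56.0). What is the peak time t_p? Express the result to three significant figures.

t_p ≈ 0.737 s

Comparing the denominator to s² + 2ζω_n s + ω_n²: ω_n = √56.0 = 7.48 rad/s, and 2ζω_n = 12.3 so ζ = 12.3/(2·7.48) = 0.822.
The damped frequency ω_d = ω_n√(1−ζ²) = 4.26 rad/s. Then t_p = π/ω_d = 0.737 s.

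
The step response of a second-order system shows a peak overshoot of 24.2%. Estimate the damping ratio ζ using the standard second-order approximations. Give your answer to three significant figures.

ζ ≈ 0.412

Inverting the overshoot relation: ζ = |ln 0.242|/√(π² + ln²0.242) = 0.412.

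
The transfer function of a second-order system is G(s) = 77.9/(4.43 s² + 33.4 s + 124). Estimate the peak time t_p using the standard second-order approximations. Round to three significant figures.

Dividing through by 4.43: denominator becomes s² + 7.540 s + 27.99.
So ω_n = √27.99 = 5.29 rad/s and ζ = 7.540/(2·5.29) = 0.713.
ω_d = 5.29·√(1 − 0.713²) = 3.71 rad/s. t_p = π/ω_d = 0.846 s.

t_p ≈ 0.846 s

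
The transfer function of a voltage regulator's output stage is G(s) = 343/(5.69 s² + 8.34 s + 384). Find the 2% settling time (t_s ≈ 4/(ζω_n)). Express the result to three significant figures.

t_s ≈ 5.46 s

Dividing through by 5.69: denominator becomes s² + 1.466 s + 67.49.
So ω_n = √67.49 = 8.22 rad/s and ζ = 1.466/(2·8.22) = 0.0892.
t_s ≈ 4/(ζω_n) = 5.46 s.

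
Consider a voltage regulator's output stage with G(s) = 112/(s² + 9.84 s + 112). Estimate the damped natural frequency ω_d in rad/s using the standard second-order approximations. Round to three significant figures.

Matching coefficients with s² + 2ζω_n s + ω_n² gives ω_n² = 112 ⇒ ω_n = 10.6 rad/s, and ζ = 9.84/(2ω_n) = 0.465.
The damped frequency ω_d = ω_n√(1−ζ²) = 9.37 rad/s.

ω_d ≈ 9.37 rad/s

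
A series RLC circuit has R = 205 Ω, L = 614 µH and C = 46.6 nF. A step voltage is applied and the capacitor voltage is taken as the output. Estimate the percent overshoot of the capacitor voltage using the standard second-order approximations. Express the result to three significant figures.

For a series RLC circuit (capacitor voltage as output), ω_n = 1/√(LC) = 1/√(614 µH · 46.6 nF) = 187000 rad/s.
ζ = (R/2)·√(C/L) = (205/2)·√(46.6 nF/614 µH) = 0.893.
Overshoot: exp(−π·0.893/√(1−0.893²)) = 0.00197, i.e. 0.197%.

%OS ≈ 0.197%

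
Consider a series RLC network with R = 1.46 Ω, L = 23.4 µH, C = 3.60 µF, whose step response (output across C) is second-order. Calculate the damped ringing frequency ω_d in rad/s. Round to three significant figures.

ω_d ≈ 104000 rad/s

For a series RLC circuit (capacitor voltage as output), ω_n = 1/√(LC) = 1/√(23.4 µH · 3.60 µF) = 109000 rad/s.
ζ = (R/2)·√(C/L) = (1.46/2)·√(3.60 µF/23.4 µH) = 0.286.
ω_d = 109000·√(1 − 0.286²) = 104000 rad/s.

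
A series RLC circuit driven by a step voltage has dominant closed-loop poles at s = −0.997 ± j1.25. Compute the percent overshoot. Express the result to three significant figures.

|pole| = ω_n = √(0.997² + 1.25²) = 1.60 rad/s; ζ = cos θ = σ/ω_n = 0.624.
%OS = 100·exp(−πζ/√(1−ζ²)) = 8.16%.

%OS ≈ 8.16%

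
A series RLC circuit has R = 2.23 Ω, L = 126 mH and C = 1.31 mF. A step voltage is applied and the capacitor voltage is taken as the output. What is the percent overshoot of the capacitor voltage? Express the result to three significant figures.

For a series RLC circuit (capacitor voltage as output), ω_n = 1/√(LC) = 1/√(126 mH · 1.31 mF) = 77.8 rad/s.
ζ = (R/2)·√(C/L) = (2.23/2)·√(1.31 mF/126 mH) = 0.114.
Overshoot: exp(−π·0.114/√(1−0.114²)) = 0.698, i.e. 69.8%.

%OS ≈ 69.8%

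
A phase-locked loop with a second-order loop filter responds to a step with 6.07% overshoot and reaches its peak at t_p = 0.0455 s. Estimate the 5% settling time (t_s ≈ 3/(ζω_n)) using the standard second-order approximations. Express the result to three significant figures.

The overshoot fixes ζ = −ln(OS)/√(π²+ln²(OS)) = 0.666.
From t_p = π/ω_d, ω_d = π/0.0455 = 69.0 rad/s, so ω_n = ω_d/√(1−ζ²) = 92.5 rad/s.
t_s ≈ 3/(ζω_n) = 3/(0.666·92.5) = 0.0487 s.

t_s ≈ 0.0487 s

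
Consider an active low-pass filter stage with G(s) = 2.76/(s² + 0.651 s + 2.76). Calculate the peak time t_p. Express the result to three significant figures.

Comparing the denominator to s² + 2ζω_n s + ω_n²: ω_n = √2.76 = 1.66 rad/s, and 2ζω_n = 0.651 so ζ = 0.651/(2·1.66) = 0.196.
ω_d = 1.66·√(1 − 0.196²) = 1.63 rad/s. Then t_p = π/ω_d = 1.93 s.

t_p ≈ 1.93 s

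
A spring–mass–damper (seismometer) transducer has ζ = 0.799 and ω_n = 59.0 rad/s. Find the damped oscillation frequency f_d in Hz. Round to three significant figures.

f_d ≈ 5.65 Hz

ω_d = ω_n√(1−ζ²) = 59.0·√0.362 = 35.5 rad/s.
f_d = ω_d/(2π) = 5.65 Hz.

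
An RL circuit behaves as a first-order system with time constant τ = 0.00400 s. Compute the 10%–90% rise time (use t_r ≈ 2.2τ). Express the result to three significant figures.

t_r ≈ 0.00880 s

t_r ≈ 2.2τ = 0.00880 s.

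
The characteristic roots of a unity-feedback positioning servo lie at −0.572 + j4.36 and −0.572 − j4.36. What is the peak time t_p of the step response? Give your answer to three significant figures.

t_p ≈ 0.721 s

t_p = π/ω_d with ω_d = 4.36 (the imaginary part), so t_p = 0.721 s.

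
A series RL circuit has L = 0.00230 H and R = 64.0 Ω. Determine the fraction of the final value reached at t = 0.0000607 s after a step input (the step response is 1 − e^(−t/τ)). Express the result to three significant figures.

y/y_∞ ≈ 0.815

τ = L/R = 0.00230/64.0 = 0.0000359 s.
y(t)/y_∞ = 1 − e^(−t/τ) = 1 − e^(−0.0000607/0.0000359) = 1 − e^(−1.69) = 0.815.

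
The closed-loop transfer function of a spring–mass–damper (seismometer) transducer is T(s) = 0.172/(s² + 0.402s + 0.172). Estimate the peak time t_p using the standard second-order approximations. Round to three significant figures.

t_p ≈ 8.66 s

Comparing the denominator to s² + 2ζω_n s + ω_n²: ω_n = √0.172 = 0.415 rad/s, and 2ζω_n = 0.402 so ζ = 0.402/(2·0.415) = 0.485.
ω_d = ω_n√(1−ζ²) = 0.363 rad/s. Then t_p = π/ω_d = 8.66 s.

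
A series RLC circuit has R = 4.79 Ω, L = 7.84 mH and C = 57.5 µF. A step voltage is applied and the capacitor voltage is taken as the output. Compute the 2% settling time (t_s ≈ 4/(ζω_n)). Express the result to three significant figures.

For a series RLC circuit (capacitor voltage as output), ω_n = 1/√(LC) = 1/√(7.84 mH · 57.5 µF) = 1490 rad/s.
ζ = (R/2)·√(C/L) = (4.79/2)·√(57.5 µF/7.84 mH) = 0.205.
t_s ≈ 4/(ζω_n) = 0.0131 s.

t_s ≈ 0.0131 s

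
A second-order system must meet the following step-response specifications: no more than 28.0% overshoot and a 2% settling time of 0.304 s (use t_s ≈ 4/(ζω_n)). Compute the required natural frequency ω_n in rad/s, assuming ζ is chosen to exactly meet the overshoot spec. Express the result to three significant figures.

From %OS = 100·exp(−πζ/√(1−ζ²)), invert to get ζ = −ln(OS)/√(π² + ln²(OS)) with OS = 0.280.
−ln 0.280 = 1.273, so ζ = 1.273/√(π² + 1.620) = 0.376.
Then ω_n = 4/(ζ t_s) = 4/(0.376 × 0.304) = 35.0 rad/s.

ω_n ≈ 35.0 rad/s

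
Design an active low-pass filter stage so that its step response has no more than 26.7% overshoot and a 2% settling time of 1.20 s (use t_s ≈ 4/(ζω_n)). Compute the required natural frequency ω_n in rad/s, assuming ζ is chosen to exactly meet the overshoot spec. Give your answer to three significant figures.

Inverting the overshoot relation: ζ = |ln 0.267|/√(π² + ln²0.267) = 0.387.
Then ω_n = 4/(ζ t_s) = 4/(0.387 × 1.20) = 8.60 rad/s.

ω_n ≈ 8.60 rad/s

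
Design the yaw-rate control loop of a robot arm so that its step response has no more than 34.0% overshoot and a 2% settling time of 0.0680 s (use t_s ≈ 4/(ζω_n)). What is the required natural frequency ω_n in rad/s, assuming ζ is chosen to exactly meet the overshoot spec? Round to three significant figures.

From %OS = 100·exp(−πζ/√(1−ζ²)), invert to get ζ = −ln(OS)/√(π² + ln²(OS)) with OS = 0.340.
−ln 0.340 = 1.079, so ζ = 1.079/√(π² + 1.164) = 0.325.
From t_s ≈ 4/(ζω_n): ω_n = 4/(ζ·t_s) = 4/(0.325·0.0680) = 181 rad/s.

ω_n ≈ 181 rad/s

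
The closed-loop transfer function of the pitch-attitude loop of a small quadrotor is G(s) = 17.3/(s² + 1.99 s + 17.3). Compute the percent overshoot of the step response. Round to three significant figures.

Matching coefficients with s² + 2ζω_n s + ω_n² gives ω_n² = 17.3 ⇒ ω_n = 4.16 rad/s, and ζ = 1.99/(2ω_n) = 0.239.
%OS = 100·exp(−πζ/√(1−ζ²)) = 46.1%.

%OS ≈ 46.1%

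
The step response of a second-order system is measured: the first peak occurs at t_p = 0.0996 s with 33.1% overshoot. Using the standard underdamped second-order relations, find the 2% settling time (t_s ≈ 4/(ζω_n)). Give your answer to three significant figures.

The overshoot fixes ζ = −ln(OS)/√(π²+ln²(OS)) = 0.332.
t_p = π/ω_d ⇒ ω_d = 31.5 rad/s; then ω_n = ω_d/√(1−ζ²) = 33.4 rad/s.
t_s ≈ 4/(ζω_n) = 4/(0.332·33.4) = 0.360 s.

t_s ≈ 0.360 s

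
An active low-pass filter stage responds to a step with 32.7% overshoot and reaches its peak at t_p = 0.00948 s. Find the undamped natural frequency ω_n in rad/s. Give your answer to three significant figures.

ζ from %OS: ζ = |ln 0.327|/√(π²+ln²0.327) = 0.335.
From t_p = π/ω_d, ω_d = π/0.00948 = 331 rad/s, so ω_n = ω_d/√(1−ζ²) = 352 rad/s.

ω_n ≈ 352 rad/s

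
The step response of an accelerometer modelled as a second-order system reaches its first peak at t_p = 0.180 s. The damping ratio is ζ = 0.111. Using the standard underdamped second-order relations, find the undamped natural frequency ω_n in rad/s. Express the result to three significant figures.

ω_n ≈ 17.6 rad/s

Peak time t_p = π/ω_d, so ω_d = π/t_p = π/0.180 = 17.5 rad/s.
ω_n = ω_d/√(1−ζ²) = 17.5/√0.988 = 17.6 rad/s.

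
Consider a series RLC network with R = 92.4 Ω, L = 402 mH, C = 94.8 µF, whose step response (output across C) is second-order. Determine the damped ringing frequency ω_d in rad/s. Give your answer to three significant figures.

ω_d ≈ 114 rad/s

For a series RLC circuit (capacitor voltage as output), ω_n = 1/√(LC) = 1/√(402 mH · 94.8 µF) = 162 rad/s.
ζ = (R/2)·√(C/L) = (92.4/2)·√(94.8 µF/402 mH) = 0.709.
The damped frequency ω_d = ω_n√(1−ζ²) = 114 rad/s.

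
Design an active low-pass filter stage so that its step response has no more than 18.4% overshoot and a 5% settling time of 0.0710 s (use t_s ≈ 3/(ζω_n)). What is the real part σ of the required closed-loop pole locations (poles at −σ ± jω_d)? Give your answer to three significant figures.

σ ≈ 42.3

The settling-time spec alone fixes σ = ζω_n = 3/t_s = 3/0.0710 = 42.3.
(Overshoot then fixes ζ = 0.474 and hence ω_d = σ·√(1−ζ²)/ζ = 78.4 rad/s.)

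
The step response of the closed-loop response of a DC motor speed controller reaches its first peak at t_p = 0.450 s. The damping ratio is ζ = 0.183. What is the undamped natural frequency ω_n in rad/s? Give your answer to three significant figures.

Peak time t_p = π/ω_d, so ω_d = π/t_p = π/0.450 = 6.98 rad/s.
ω_n = ω_d/√(1−ζ²) = 6.98/√0.967 = 7.10 rad/s.

ω_n ≈ 7.10 rad/s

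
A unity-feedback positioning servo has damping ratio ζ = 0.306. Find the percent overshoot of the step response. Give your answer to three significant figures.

For an underdamped second-order system, %OS = 100·exp(−πζ/√(1−ζ²)).
πζ/√(1−ζ²) = π·0.306/√(1−0.0936) = 1.010, so %OS = 100·e^(−1.010) = 36.4%.

%OS ≈ 36.4%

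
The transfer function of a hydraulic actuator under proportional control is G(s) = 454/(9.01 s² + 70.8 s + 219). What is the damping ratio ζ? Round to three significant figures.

Dividing through by 9.01: denominator becomes s² + 7.858 s + 24.31.
So ω_n = √24.31 = 4.93 rad/s and ζ = 7.858/(2·4.93) = 0.797.

ζ ≈ 0.797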